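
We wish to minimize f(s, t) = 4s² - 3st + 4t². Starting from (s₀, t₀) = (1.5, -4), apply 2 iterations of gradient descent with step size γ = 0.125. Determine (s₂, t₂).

(0.2109375, -0.5625)

∇f = (8s - 3t, -3s + 8t)
Step 1: at (1.5, -4), ∇f = (24, -36.5) → (1.5, -4) − 0.125·(24, -36.5) = (-1.5, 0.5625)
Step 2: at (-1.5, 0.5625), ∇f = (-13.6875, 9) → (-1.5, 0.5625) − 0.125·(-13.6875, 9) = (0.2109375, -0.5625)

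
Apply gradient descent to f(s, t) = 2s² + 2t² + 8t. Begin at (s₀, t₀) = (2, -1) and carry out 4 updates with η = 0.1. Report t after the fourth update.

-1.8704

∇f = (4s, 4t + 8)
Step 1: at (2, -1), ∇f = (8, 4) → (2, -1) − 0.1·(8, 4) = (1.2, -1.4)
Step 2: at (1.2, -1.4), ∇f = (4.8, 2.4) → (1.2, -1.4) − 0.1·(4.8, 2.4) = (0.72, -1.64)
Step 3: at (0.72, -1.64), ∇f = (2.88, 1.44) → (0.72, -1.64) − 0.1·(2.88, 1.44) = (0.432, -1.784)
Step 4: at (0.432, -1.784), ∇f = (1.728, 0.864) → (0.432, -1.784) − 0.1·(1.728, 0.864) = (0.2592, -1.8704)
t = -1.8704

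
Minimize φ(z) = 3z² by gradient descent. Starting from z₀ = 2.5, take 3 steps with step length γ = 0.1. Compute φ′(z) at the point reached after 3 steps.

0.96

φ′(z) = 6z
Step 1: φ′(2.5) = 15; z₁ = 2.5 − 0.1·15 = 1
Step 2: φ′(1) = 6; z₂ = 1 − 0.1·6 = 0.4
Step 3: φ′(0.4) = 2.4; z₃ = 0.4 − 0.1·2.4 = 0.16
φ′(z) at (0.16) = 0.96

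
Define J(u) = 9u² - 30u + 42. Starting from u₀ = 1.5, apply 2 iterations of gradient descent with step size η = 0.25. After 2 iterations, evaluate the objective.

54.515625

J′(u) = 18u - 30
Step 1: J′(1.5) = -3; u₁ = 1.5 − 0.25·(-3) = 2.25
Step 2: J′(2.25) = 10.5; u₂ = 2.25 − 0.25·10.5 = -0.375
J(-0.375) = 54.515625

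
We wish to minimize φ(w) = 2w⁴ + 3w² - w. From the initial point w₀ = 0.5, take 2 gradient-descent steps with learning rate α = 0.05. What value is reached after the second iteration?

φ′(w) = 8w³ + 6w - 1
w₁ = 0.5 − 0.05·3 = 0.35
w₂ = 0.35 − 0.05·1.443 = 0.27785

0.27785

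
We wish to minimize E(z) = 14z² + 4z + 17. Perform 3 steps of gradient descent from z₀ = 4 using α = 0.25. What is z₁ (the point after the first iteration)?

-25

E′(z) = 28z + 4
z₁ = 4 − 0.25·116 = -25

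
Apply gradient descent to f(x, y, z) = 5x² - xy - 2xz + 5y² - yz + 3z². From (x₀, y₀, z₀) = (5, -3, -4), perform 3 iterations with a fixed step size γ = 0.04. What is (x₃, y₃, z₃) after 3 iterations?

(0.547264, -0.667136, -1.435008)

∇f = (10x - y - 2z, -x + 10y - z, -2x - y + 6z)
Step 1: at (5, -3, -4), ∇f = (61, -31, -31) → (5, -3, -4) − 0.04·(61, -31, -31) = (2.56, -1.76, -2.76)
Step 2: at (2.56, -1.76, -2.76), ∇f = (32.88, -17.4, -19.92) → (2.56, -1.76, -2.76) − 0.04·(32.88, -17.4, -19.92) = (1.2448, -1.064, -1.9632)
Step 3: at (1.2448, -1.064, -1.9632), ∇f = (17.4384, -9.9216, -13.2048) → (1.2448, -1.064, -1.9632) − 0.04·(17.4384, -9.9216, -13.2048) = (0.547264, -0.667136, -1.435008)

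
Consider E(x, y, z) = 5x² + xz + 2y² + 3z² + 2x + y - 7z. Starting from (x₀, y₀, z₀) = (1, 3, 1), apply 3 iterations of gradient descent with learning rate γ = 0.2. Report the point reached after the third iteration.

∇E = (10x + z + 2, 4y + 1, x + 6z - 7)
Step 1: at (1, 3, 1), ∇E = (13, 13, 0) → (1, 3, 1) − 0.2·(13, 13, 0) = (-1.6, 0.4, 1)
Step 2: at (-1.6, 0.4, 1), ∇E = (-13, 2.6, -2.6) → (-1.6, 0.4, 1) − 0.2·(-13, 2.6, -2.6) = (1, -0.12, 1.52)
Step 3: at (1, -0.12, 1.52), ∇E = (13.52, 0.52, 3.12) → (1, -0.12, 1.52) − 0.2·(13.52, 0.52, 3.12) = (-1.704, -0.224, 0.896)

(-1.704, -0.224, 0.896)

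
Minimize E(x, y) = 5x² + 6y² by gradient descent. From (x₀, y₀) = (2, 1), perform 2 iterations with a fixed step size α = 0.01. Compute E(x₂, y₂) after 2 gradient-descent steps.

16.72017216

∇E = (10x, 12y)
Step 1: at (2, 1), ∇E = (20, 12) → (2, 1) − 0.01·(20, 12) = (1.8, 0.88)
Step 2: at (1.8, 0.88), ∇E = (18, 10.56) → (1.8, 0.88) − 0.01·(18, 10.56) = (1.62, 0.7744)
E(1.62, 0.7744) = 16.72017216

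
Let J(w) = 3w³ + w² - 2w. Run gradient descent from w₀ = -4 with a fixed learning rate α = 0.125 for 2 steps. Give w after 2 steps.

-499.6953125

J′(w) = 9w² + 2w - 2
w₁ = -4 − 0.125·134 = -20.75
w₂ = -20.75 − 0.125·3831.5625 = -499.6953125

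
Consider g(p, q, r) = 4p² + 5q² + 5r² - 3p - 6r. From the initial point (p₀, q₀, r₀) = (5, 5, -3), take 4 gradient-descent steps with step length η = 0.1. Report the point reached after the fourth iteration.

∇g = (8p - 3, 10q, 10r - 6)
(p₁, q₁, r₁) = (5, 5, -3) − 0.1·(37, 50, -36) = (1.3, 0, 0.6)
(p₂, q₂, r₂) = (1.3, 0, 0.6) − 0.1·(7.4, 0, 0) = (0.56, 0, 0.6)
(p₃, q₃, r₃) = (0.56, 0, 0.6) − 0.1·(1.48, 0, 0) = (0.412, 0, 0.6)
(p₄, q₄, r₄) = (0.412, 0, 0.6) − 0.1·(0.296, 0, 0) = (0.3824, 0, 0.6)

(0.3824, 0, 0.6)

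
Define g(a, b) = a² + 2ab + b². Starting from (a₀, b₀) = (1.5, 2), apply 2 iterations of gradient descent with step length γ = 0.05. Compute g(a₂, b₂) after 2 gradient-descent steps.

∇g = (2a + 2b, 2a + 2b)
Step 1: at (1.5, 2), ∇g = (7, 7) → (1.5, 2) − 0.05·(7, 7) = (1.15, 1.65)
Step 2: at (1.15, 1.65), ∇g = (5.6, 5.6) → (1.15, 1.65) − 0.05·(5.6, 5.6) = (0.87, 1.37)
g(0.87, 1.37) = 5.0176

5.0176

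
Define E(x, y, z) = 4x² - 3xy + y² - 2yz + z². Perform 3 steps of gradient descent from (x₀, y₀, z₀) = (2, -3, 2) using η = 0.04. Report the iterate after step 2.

(0.3968, -1.9232, 1.2832)

∇E = (8x - 3y, -3x + 2y - 2z, -2y + 2z)
Step 1: at (2, -3, 2), ∇E = (25, -16, 10) → (2, -3, 2) − 0.04·(25, -16, 10) = (1, -2.36, 1.6)
Step 2: at (1, -2.36, 1.6), ∇E = (15.08, -10.92, 7.92) → (1, -2.36, 1.6) − 0.04·(15.08, -10.92, 7.92) = (0.3968, -1.9232, 1.2832)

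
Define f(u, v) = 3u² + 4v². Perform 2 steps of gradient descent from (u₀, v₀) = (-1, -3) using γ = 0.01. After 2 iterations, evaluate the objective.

∇f = (6u, 8v)
Step 1: at (-1, -3), ∇f = (-6, -24) → (-1, -3) − 0.01·(-6, -24) = (-0.94, -2.76)
Step 2: at (-0.94, -2.76), ∇f = (-5.64, -22.08) → (-0.94, -2.76) − 0.01·(-5.64, -22.08) = (-0.8836, -2.5392)
f(-0.8836, -2.5392) = 28.13239344

28.13239344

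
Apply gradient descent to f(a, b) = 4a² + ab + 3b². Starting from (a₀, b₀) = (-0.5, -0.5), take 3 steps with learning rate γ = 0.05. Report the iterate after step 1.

(-0.275, -0.325)

∇f = (8a + b, a + 6b)
Step 1: at (-0.5, -0.5), ∇f = (-4.5, -3.5) → (-0.5, -0.5) − 0.05·(-4.5, -3.5) = (-0.275, -0.325)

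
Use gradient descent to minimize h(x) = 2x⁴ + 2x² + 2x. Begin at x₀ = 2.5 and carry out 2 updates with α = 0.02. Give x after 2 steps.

-0.25858816

h′(x) = 8x³ + 4x + 2
x₁ = 2.5 − 0.02·137 = -0.24
x₂ = -0.24 − 0.02·0.929408 = -0.25858816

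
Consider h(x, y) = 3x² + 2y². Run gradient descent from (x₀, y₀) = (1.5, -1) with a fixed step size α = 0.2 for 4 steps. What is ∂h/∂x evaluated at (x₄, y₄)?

0.0144

∇h = (6x, 4y)
(x₁, y₁) = (1.5, -1) − 0.2·(9, -4) = (-0.3, -0.2)
(x₂, y₂) = (-0.3, -0.2) − 0.2·(-1.8, -0.8) = (0.06, -0.04)
(x₃, y₃) = (0.06, -0.04) − 0.2·(0.36, -0.16) = (-0.012, -0.008)
(x₄, y₄) = (-0.012, -0.008) − 0.2·(-0.072, -0.032) = (0.0024, -0.0016)
∂h/∂x at (0.0024, -0.0016) = 0.0144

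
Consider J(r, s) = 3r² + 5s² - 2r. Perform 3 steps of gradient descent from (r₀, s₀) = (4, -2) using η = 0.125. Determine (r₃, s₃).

(0.390625, 0.03125)

∇J = (6r - 2, 10s)
Step 1: at (4, -2), ∇J = (22, -20) → (4, -2) − 0.125·(22, -20) = (1.25, 0.5)
Step 2: at (1.25, 0.5), ∇J = (5.5, 5) → (1.25, 0.5) − 0.125·(5.5, 5) = (0.5625, -0.125)
Step 3: at (0.5625, -0.125), ∇J = (1.375, -1.25) → (0.5625, -0.125) − 0.125·(1.375, -1.25) = (0.390625, 0.03125)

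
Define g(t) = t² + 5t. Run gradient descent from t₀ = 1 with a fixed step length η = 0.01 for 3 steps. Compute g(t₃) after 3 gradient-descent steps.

4.601569165584

g′(t) = 2t + 5
Step 1: g′(1) = 7; t₁ = 1 − 0.01·7 = 0.93
Step 2: g′(0.93) = 6.86; t₂ = 0.93 − 0.01·6.86 = 0.8614
Step 3: g′(0.8614) = 6.7228; t₃ = 0.8614 − 0.01·6.7228 = 0.794172
g(0.794172) = 4.601569165584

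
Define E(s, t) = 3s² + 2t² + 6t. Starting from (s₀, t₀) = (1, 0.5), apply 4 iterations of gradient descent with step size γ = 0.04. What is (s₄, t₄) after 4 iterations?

∇E = (6s, 4t + 6)
Step 1: at (1, 0.5), ∇E = (6, 8) → (1, 0.5) − 0.04·(6, 8) = (0.76, 0.18)
Step 2: at (0.76, 0.18), ∇E = (4.56, 6.72) → (0.76, 0.18) − 0.04·(4.56, 6.72) = (0.5776, -0.0888)
Step 3: at (0.5776, -0.0888), ∇E = (3.4656, 5.6448) → (0.5776, -0.0888) − 0.04·(3.4656, 5.6448) = (0.438976, -0.314592)
Step 4: at (0.438976, -0.314592), ∇E = (2.633856, 4.741632) → (0.438976, -0.314592) − 0.04·(2.633856, 4.741632) = (0.33362176, -0.50425728)

(0.33362176, -0.50425728)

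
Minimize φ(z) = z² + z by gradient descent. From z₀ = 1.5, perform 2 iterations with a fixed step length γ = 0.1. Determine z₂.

φ′(z) = 2z + 1
z₁ = 1.5 − 0.1·4 = 1.1
z₂ = 1.1 − 0.1·3.2 = 0.78

0.78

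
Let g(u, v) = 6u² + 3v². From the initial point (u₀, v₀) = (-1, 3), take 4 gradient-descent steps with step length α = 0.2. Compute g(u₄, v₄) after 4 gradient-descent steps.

∇g = (12u, 6v)
(u₁, v₁) = (-1, 3) − 0.2·(-12, 18) = (1.4, -0.6)
(u₂, v₂) = (1.4, -0.6) − 0.2·(16.8, -3.6) = (-1.96, 0.12)
(u₃, v₃) = (-1.96, 0.12) − 0.2·(-23.52, 0.72) = (2.744, -0.024)
(u₄, v₄) = (2.744, -0.024) − 0.2·(32.928, -0.144) = (-3.8416, 0.0048)
g(-3.8416, 0.0048) = 88.54741248

88.54741248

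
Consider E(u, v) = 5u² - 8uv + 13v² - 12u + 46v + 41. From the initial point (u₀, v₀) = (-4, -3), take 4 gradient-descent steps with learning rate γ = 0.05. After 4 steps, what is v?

∇E = (10u - 8v - 12, -8u + 26v + 46)
Step 1: at (-4, -3), ∇E = (-28, 0) → (-4, -3) − 0.05·(-28, 0) = (-2.6, -3)
Step 2: at (-2.6, -3), ∇E = (-14, -11.2) → (-2.6, -3) − 0.05·(-14, -11.2) = (-1.9, -2.44)
Step 3: at (-1.9, -2.44), ∇E = (-11.48, -2.24) → (-1.9, -2.44) − 0.05·(-11.48, -2.24) = (-1.326, -2.328)
Step 4: at (-1.326, -2.328), ∇E = (-6.636, -3.92) → (-1.326, -2.328) − 0.05·(-6.636, -3.92) = (-0.9942, -2.132)
v = -2.132

-2.132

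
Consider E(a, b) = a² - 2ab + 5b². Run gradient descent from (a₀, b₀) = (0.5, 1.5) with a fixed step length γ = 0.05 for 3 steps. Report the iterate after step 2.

(0.62, 0.46)

∇E = (2a - 2b, -2a + 10b)
(a₁, b₁) = (0.5, 1.5) − 0.05·(-2, 14) = (0.6, 0.8)
(a₂, b₂) = (0.6, 0.8) − 0.05·(-0.4, 6.8) = (0.62, 0.46)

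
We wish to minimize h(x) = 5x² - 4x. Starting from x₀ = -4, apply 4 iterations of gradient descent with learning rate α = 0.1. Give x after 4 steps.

0.4

h′(x) = 10x - 4
Step 1: h′(-4) = -44; x₁ = -4 − 0.1·(-44) = 0.4
Step 2: h′(0.4) = 0; x₂ = 0.4 − 0.1·0 = 0.4
Step 3: h′(0.4) = 0; x₃ = 0.4 − 0.1·0 = 0.4
Step 4: h′(0.4) = 0; x₄ = 0.4 − 0.1·0 = 0.4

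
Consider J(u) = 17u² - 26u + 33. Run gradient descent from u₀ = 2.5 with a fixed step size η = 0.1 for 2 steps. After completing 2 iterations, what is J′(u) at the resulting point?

J′(u) = 34u - 26
Step 1: J′(2.5) = 59; u₁ = 2.5 − 0.1·59 = -3.4
Step 2: J′(-3.4) = -141.6; u₂ = -3.4 − 0.1·(-141.6) = 10.76
J′(u) at (10.76) = 339.84

339.84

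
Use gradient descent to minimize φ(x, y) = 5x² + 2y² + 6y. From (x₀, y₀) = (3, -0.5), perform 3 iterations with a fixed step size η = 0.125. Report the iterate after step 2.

∇φ = (10x, 4y + 6)
Step 1: at (3, -0.5), ∇φ = (30, 4) → (3, -0.5) − 0.125·(30, 4) = (-0.75, -1)
Step 2: at (-0.75, -1), ∇φ = (-7.5, 2) → (-0.75, -1) − 0.125·(-7.5, 2) = (0.1875, -1.25)

(0.1875, -1.25)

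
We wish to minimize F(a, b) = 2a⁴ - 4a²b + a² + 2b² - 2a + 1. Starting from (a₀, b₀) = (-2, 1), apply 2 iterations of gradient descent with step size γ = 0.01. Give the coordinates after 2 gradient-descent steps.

(-1.29264512, 1.160464)

∇F = (8a³ - 8ab + 2a - 2, -4a² + 4b)
(a₁, b₁) = (-2, 1) − 0.01·(-54, -12) = (-1.46, 1.12)
(a₂, b₂) = (-1.46, 1.12) − 0.01·(-16.735488, -4.0464) = (-1.29264512, 1.160464)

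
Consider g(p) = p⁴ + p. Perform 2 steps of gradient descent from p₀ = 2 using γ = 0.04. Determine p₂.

0.58969088

g′(p) = 4p³ + 1
p₁ = 2 − 0.04·33 = 0.68
p₂ = 0.68 − 0.04·2.257728 = 0.58969088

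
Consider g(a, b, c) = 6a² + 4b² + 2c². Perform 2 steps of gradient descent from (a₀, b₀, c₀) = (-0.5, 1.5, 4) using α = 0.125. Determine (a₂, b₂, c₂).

(-0.125, 0, 1)

∇g = (12a, 8b, 4c)
(a₁, b₁, c₁) = (-0.5, 1.5, 4) − 0.125·(-6, 12, 16) = (0.25, 0, 2)
(a₂, b₂, c₂) = (0.25, 0, 2) − 0.125·(3, 0, 8) = (-0.125, 0, 1)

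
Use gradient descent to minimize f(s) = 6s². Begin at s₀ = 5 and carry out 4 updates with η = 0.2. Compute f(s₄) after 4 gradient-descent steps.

2213.683584

f′(s) = 12s
Step 1: f′(5) = 60; s₁ = 5 − 0.2·60 = -7
Step 2: f′(-7) = -84; s₂ = -7 − 0.2·(-84) = 9.8
Step 3: f′(9.8) = 117.6; s₃ = 9.8 − 0.2·117.6 = -13.72
Step 4: f′(-13.72) = -164.64; s₄ = -13.72 − 0.2·(-164.64) = 19.208
f(19.208) = 2213.683584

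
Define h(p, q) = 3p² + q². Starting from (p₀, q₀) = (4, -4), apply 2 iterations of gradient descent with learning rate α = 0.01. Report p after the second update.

∇h = (6p, 2q)
Step 1: at (4, -4), ∇h = (24, -8) → (4, -4) − 0.01·(24, -8) = (3.76, -3.92)
Step 2: at (3.76, -3.92), ∇h = (22.56, -7.84) → (3.76, -3.92) − 0.01·(22.56, -7.84) = (3.5344, -3.8416)
p = 3.5344

3.5344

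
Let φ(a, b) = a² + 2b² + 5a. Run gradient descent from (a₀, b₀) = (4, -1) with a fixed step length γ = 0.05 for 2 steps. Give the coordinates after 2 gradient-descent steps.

∇φ = (2a + 5, 4b)
Step 1: at (4, -1), ∇φ = (13, -4) → (4, -1) − 0.05·(13, -4) = (3.35, -0.8)
Step 2: at (3.35, -0.8), ∇φ = (11.7, -3.2) → (3.35, -0.8) − 0.05·(11.7, -3.2) = (2.765, -0.64)

(2.765, -0.64)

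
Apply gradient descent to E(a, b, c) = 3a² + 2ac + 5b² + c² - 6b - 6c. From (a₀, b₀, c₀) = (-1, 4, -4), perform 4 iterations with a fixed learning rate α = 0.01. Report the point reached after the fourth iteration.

∇E = (6a + 2c, 10b - 6, 2a + 2c - 6)
Step 1: at (-1, 4, -4), ∇E = (-14, 34, -16) → (-1, 4, -4) − 0.01·(-14, 34, -16) = (-0.86, 3.66, -3.84)
Step 2: at (-0.86, 3.66, -3.84), ∇E = (-12.84, 30.6, -15.4) → (-0.86, 3.66, -3.84) − 0.01·(-12.84, 30.6, -15.4) = (-0.7316, 3.354, -3.686)
Step 3: at (-0.7316, 3.354, -3.686), ∇E = (-11.7616, 27.54, -14.8352) → (-0.7316, 3.354, -3.686) − 0.01·(-11.7616, 27.54, -14.8352) = (-0.613984, 3.0786, -3.537648)
Step 4: at (-0.613984, 3.0786, -3.537648), ∇E = (-10.7592, 24.786, -14.303264) → (-0.613984, 3.0786, -3.537648) − 0.01·(-10.7592, 24.786, -14.303264) = (-0.506392, 2.83074, -3.39461536)

(-0.506392, 2.83074, -3.39461536)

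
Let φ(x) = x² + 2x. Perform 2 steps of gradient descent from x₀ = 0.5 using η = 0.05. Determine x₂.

0.215

φ′(x) = 2x + 2
x₁ = 0.5 − 0.05·3 = 0.35
x₂ = 0.35 − 0.05·2.7 = 0.215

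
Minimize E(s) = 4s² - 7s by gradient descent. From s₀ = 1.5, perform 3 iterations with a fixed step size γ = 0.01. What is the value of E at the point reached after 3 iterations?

E′(s) = 8s - 7
s₁ = 1.5 − 0.01·5 = 1.45
s₂ = 1.45 − 0.01·4.6 = 1.404
s₃ = 1.404 − 0.01·4.232 = 1.36168
E(1.36168) = -2.1150703104

-2.1150703104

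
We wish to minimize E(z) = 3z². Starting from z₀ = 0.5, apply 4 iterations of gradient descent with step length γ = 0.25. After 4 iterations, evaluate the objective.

0.0029296875

E′(z) = 6z
z₁ = 0.5 − 0.25·3 = -0.25
z₂ = -0.25 − 0.25·(-1.5) = 0.125
z₃ = 0.125 − 0.25·0.75 = -0.0625
z₄ = -0.0625 − 0.25·(-0.375) = 0.03125
E(0.03125) = 0.0029296875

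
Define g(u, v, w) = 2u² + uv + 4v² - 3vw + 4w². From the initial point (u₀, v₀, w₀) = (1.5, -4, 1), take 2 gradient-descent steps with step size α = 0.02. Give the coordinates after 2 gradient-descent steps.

∇g = (4u + v, u + 8v - 3w, -3v + 8w)
Step 1: at (1.5, -4, 1), ∇g = (2, -33.5, 20) → (1.5, -4, 1) − 0.02·(2, -33.5, 20) = (1.46, -3.33, 0.6)
Step 2: at (1.46, -3.33, 0.6), ∇g = (2.51, -26.98, 14.79) → (1.46, -3.33, 0.6) − 0.02·(2.51, -26.98, 14.79) = (1.4098, -2.7904, 0.3042)

(1.4098, -2.7904, 0.3042)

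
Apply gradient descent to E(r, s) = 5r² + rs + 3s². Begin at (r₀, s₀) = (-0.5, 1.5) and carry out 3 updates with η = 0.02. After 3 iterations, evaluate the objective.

∇E = (10r + s, r + 6s)
(r₁, s₁) = (-0.5, 1.5) − 0.02·(-3.5, 8.5) = (-0.43, 1.33)
(r₂, s₂) = (-0.43, 1.33) − 0.02·(-2.97, 7.55) = (-0.3706, 1.179)
(r₃, s₃) = (-0.3706, 1.179) − 0.02·(-2.527, 6.7034) = (-0.32006, 1.044932)
E(-0.32006, 1.044932) = 3.453399735952

3.453399735952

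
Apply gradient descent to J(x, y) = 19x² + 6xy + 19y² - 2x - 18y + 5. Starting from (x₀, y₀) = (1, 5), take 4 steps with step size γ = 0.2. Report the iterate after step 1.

(-12.2, -30.6)

∇J = (38x + 6y - 2, 6x + 38y - 18)
(x₁, y₁) = (1, 5) − 0.2·(66, 178) = (-12.2, -30.6)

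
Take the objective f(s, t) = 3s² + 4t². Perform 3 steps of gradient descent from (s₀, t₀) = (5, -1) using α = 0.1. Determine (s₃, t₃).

(0.32, -0.008)

∇f = (6s, 8t)
Step 1: at (5, -1), ∇f = (30, -8) → (5, -1) − 0.1·(30, -8) = (2, -0.2)
Step 2: at (2, -0.2), ∇f = (12, -1.6) → (2, -0.2) − 0.1·(12, -1.6) = (0.8, -0.04)
Step 3: at (0.8, -0.04), ∇f = (4.8, -0.32) → (0.8, -0.04) − 0.1·(4.8, -0.32) = (0.32, -0.008)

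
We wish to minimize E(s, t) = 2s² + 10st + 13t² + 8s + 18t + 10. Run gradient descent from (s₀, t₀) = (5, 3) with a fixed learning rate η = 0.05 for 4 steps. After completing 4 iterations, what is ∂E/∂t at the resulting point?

∇E = (4s + 10t + 8, 10s + 26t + 18)
(s₁, t₁) = (5, 3) − 0.05·(58, 146) = (2.1, -4.3)
(s₂, t₂) = (2.1, -4.3) − 0.05·(-26.6, -72.8) = (3.43, -0.66)
(s₃, t₃) = (3.43, -0.66) − 0.05·(15.12, 35.14) = (2.674, -2.417)
(s₄, t₄) = (2.674, -2.417) − 0.05·(-5.474, -18.102) = (2.9477, -1.5119)
∂E/∂t at (2.9477, -1.5119) = 8.1676

8.1676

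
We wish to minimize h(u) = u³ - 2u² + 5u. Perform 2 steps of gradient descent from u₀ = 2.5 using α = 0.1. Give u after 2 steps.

0.6953125

h′(u) = 3u² - 4u + 5
Step 1: h′(2.5) = 13.75; u₁ = 2.5 − 0.1·13.75 = 1.125
Step 2: h′(1.125) = 4.296875; u₂ = 1.125 − 0.1·4.296875 = 0.6953125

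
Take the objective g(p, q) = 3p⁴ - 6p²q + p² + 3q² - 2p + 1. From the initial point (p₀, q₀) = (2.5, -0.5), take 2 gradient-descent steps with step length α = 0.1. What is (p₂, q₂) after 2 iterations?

∇g = (12p³ - 12pq + 2p - 2, -6p² + 6q)
(p₁, q₁) = (2.5, -0.5) − 0.1·(205.5, -40.5) = (-18.05, 3.55)
(p₂, q₂) = (-18.05, 3.55) − 0.1·(-69837.9915, -1933.515) = (6965.74915, 196.9015)

(6965.74915, 196.9015)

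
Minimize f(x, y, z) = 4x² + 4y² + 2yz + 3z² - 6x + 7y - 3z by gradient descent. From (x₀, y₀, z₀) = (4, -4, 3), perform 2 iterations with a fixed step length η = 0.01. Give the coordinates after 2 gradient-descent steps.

∇f = (8x - 6, 8y + 2z + 7, 2y + 6z - 3)
Step 1: at (4, -4, 3), ∇f = (26, -19, 7) → (4, -4, 3) − 0.01·(26, -19, 7) = (3.74, -3.81, 2.93)
Step 2: at (3.74, -3.81, 2.93), ∇f = (23.92, -17.62, 6.96) → (3.74, -3.81, 2.93) − 0.01·(23.92, -17.62, 6.96) = (3.5008, -3.6338, 2.8604)

(3.5008, -3.6338, 2.8604)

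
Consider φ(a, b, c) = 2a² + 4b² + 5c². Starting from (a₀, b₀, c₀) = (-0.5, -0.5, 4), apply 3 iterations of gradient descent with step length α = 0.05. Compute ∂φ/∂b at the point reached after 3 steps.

∇φ = (4a, 8b, 10c)
(a₁, b₁, c₁) = (-0.5, -0.5, 4) − 0.05·(-2, -4, 40) = (-0.4, -0.3, 2)
(a₂, b₂, c₂) = (-0.4, -0.3, 2) − 0.05·(-1.6, -2.4, 20) = (-0.32, -0.18, 1)
(a₃, b₃, c₃) = (-0.32, -0.18, 1) − 0.05·(-1.28, -1.44, 10) = (-0.256, -0.108, 0.5)
∂φ/∂b at (-0.256, -0.108, 0.5) = -0.864

-0.864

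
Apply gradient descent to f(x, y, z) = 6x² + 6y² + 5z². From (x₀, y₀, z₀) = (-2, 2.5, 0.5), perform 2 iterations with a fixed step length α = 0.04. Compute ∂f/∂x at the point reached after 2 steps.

-6.4896

∇f = (12x, 12y, 10z)
(x₁, y₁, z₁) = (-2, 2.5, 0.5) − 0.04·(-24, 30, 5) = (-1.04, 1.3, 0.3)
(x₂, y₂, z₂) = (-1.04, 1.3, 0.3) − 0.04·(-12.48, 15.6, 3) = (-0.5408, 0.676, 0.18)
∂f/∂x at (-0.5408, 0.676, 0.18) = -6.4896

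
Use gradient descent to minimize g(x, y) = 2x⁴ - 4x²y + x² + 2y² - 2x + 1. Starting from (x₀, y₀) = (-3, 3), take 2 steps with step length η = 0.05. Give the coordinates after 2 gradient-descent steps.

(-26.9664, 7.592)

∇g = (8x³ - 8xy + 2x - 2, -4x² + 4y)
Step 1: at (-3, 3), ∇g = (-152, -24) → (-3, 3) − 0.05·(-152, -24) = (4.6, 4.2)
Step 2: at (4.6, 4.2), ∇g = (631.328, -67.84) → (4.6, 4.2) − 0.05·(631.328, -67.84) = (-26.9664, 7.592)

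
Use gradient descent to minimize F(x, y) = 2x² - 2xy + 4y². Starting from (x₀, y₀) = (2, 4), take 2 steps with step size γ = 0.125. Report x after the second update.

1.125

∇F = (4x - 2y, -2x + 8y)
Step 1: at (2, 4), ∇F = (0, 28) → (2, 4) − 0.125·(0, 28) = (2, 0.5)
Step 2: at (2, 0.5), ∇F = (7, 0) → (2, 0.5) − 0.125·(7, 0) = (1.125, 0.5)
x = 1.125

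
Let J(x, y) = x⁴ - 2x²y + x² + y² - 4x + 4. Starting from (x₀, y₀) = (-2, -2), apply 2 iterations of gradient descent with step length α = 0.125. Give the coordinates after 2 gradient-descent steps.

(-59.5, 5.875)

∇J = (4x³ - 4xy + 2x - 4, -2x² + 2y)
Step 1: at (-2, -2), ∇J = (-56, -12) → (-2, -2) − 0.125·(-56, -12) = (5, -0.5)
Step 2: at (5, -0.5), ∇J = (516, -51) → (5, -0.5) − 0.125·(516, -51) = (-59.5, 5.875)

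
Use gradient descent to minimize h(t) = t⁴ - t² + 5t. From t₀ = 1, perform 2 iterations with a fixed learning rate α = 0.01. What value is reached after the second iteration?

h′(t) = 4t³ - 2t + 5
t₁ = 1 − 0.01·7 = 0.93
t₂ = 0.93 − 0.01·6.357428 = 0.86642572

0.86642572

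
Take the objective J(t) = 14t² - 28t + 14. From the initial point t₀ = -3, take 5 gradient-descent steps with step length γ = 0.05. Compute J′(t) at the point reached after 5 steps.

J′(t) = 28t - 28
Step 1: J′(-3) = -112; t₁ = -3 − 0.05·(-112) = 2.6
Step 2: J′(2.6) = 44.8; t₂ = 2.6 − 0.05·44.8 = 0.36
Step 3: J′(0.36) = -17.92; t₃ = 0.36 − 0.05·(-17.92) = 1.256
Step 4: J′(1.256) = 7.168; t₄ = 1.256 − 0.05·7.168 = 0.8976
Step 5: J′(0.8976) = -2.8672; t₅ = 0.8976 − 0.05·(-2.8672) = 1.04096
J′(t) at (1.04096) = 1.14688

1.14688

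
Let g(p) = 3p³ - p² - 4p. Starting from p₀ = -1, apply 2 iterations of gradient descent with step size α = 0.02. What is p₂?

-1.339528

g′(p) = 9p² - 2p - 4
Step 1: g′(-1) = 7; p₁ = -1 − 0.02·7 = -1.14
Step 2: g′(-1.14) = 9.9764; p₂ = -1.14 − 0.02·9.9764 = -1.339528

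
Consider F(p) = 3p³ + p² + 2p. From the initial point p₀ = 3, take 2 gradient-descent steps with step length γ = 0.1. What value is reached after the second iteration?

F′(p) = 9p² + 2p + 2
p₁ = 3 − 0.1·89 = -5.9
p₂ = -5.9 − 0.1·303.49 = -36.249

-36.249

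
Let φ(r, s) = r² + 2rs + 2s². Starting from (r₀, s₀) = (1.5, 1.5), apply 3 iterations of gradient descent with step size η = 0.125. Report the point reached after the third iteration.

(0.3515625, -0.1171875)

∇φ = (2r + 2s, 2r + 4s)
Step 1: at (1.5, 1.5), ∇φ = (6, 9) → (1.5, 1.5) − 0.125·(6, 9) = (0.75, 0.375)
Step 2: at (0.75, 0.375), ∇φ = (2.25, 3) → (0.75, 0.375) − 0.125·(2.25, 3) = (0.46875, 0)
Step 3: at (0.46875, 0), ∇φ = (0.9375, 0.9375) → (0.46875, 0) − 0.125·(0.9375, 0.9375) = (0.3515625, -0.1171875)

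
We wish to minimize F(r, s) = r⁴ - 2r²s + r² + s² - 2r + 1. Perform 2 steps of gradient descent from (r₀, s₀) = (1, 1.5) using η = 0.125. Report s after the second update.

1.421875

∇F = (4r³ - 4rs + 2r - 2, -2r² + 2s)
(r₁, s₁) = (1, 1.5) − 0.125·(-2, 1) = (1.25, 1.375)
(r₂, s₂) = (1.25, 1.375) − 0.125·(1.4375, -0.375) = (1.0703125, 1.421875)
s = 1.421875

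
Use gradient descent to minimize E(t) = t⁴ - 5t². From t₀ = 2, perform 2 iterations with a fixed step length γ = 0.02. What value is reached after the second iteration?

E′(t) = 4t³ - 10t
t₁ = 2 − 0.02·12 = 1.76
t₂ = 1.76 − 0.02·4.207104 = 1.67585792

1.67585792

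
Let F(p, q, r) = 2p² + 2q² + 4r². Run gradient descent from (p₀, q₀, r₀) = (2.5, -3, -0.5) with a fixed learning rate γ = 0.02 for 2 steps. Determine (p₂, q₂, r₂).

(2.116, -2.5392, -0.3528)

∇F = (4p, 4q, 8r)
(p₁, q₁, r₁) = (2.5, -3, -0.5) − 0.02·(10, -12, -4) = (2.3, -2.76, -0.42)
(p₂, q₂, r₂) = (2.3, -2.76, -0.42) − 0.02·(9.2, -11.04, -3.36) = (2.116, -2.5392, -0.3528)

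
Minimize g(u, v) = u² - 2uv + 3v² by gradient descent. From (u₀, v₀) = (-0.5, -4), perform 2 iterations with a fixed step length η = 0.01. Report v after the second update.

∇g = (2u - 2v, -2u + 6v)
Step 1: at (-0.5, -4), ∇g = (7, -23) → (-0.5, -4) − 0.01·(7, -23) = (-0.57, -3.77)
Step 2: at (-0.57, -3.77), ∇g = (6.4, -21.48) → (-0.57, -3.77) − 0.01·(6.4, -21.48) = (-0.634, -3.5552)
v = -3.5552

-3.5552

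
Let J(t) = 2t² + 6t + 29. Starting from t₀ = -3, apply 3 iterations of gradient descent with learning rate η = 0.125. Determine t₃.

-1.6875

J′(t) = 4t + 6
t₁ = -3 − 0.125·(-6) = -2.25
t₂ = -2.25 − 0.125·(-3) = -1.875
t₃ = -1.875 − 0.125·(-1.5) = -1.6875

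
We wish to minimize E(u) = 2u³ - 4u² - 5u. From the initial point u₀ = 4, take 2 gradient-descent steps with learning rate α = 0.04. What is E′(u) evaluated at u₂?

-1.018495586304

E′(u) = 6u² - 8u - 5
Step 1: E′(4) = 59; u₁ = 4 − 0.04·59 = 1.64
Step 2: E′(1.64) = -1.9824; u₂ = 1.64 − 0.04·(-1.9824) = 1.719296
E′(u) at (1.719296) = -1.018495586304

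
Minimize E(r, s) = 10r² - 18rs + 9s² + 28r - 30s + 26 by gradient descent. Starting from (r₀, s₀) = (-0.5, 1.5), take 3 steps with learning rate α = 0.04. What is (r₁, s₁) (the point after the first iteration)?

(-0.14, 1.26)

∇E = (20r - 18s + 28, -18r + 18s - 30)
(r₁, s₁) = (-0.5, 1.5) − 0.04·(-9, 6) = (-0.14, 1.26)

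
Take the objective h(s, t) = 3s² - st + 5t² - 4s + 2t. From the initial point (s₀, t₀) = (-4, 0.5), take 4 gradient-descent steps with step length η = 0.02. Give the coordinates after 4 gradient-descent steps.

∇h = (6s - t - 4, -s + 10t + 2)
(s₁, t₁) = (-4, 0.5) − 0.02·(-28.5, 11) = (-3.43, 0.28)
(s₂, t₂) = (-3.43, 0.28) − 0.02·(-24.86, 8.23) = (-2.9328, 0.1154)
(s₃, t₃) = (-2.9328, 0.1154) − 0.02·(-21.7122, 6.0868) = (-2.498556, -0.006336)
(s₄, t₄) = (-2.498556, -0.006336) − 0.02·(-18.985, 4.435196) = (-2.118856, -0.09503992)

(-2.118856, -0.09503992)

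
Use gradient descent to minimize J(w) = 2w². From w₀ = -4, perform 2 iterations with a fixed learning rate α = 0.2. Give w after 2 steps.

-0.16

J′(w) = 4w
Step 1: J′(-4) = -16; w₁ = -4 − 0.2·(-16) = -0.8
Step 2: J′(-0.8) = -3.2; w₂ = -0.8 − 0.2·(-3.2) = -0.16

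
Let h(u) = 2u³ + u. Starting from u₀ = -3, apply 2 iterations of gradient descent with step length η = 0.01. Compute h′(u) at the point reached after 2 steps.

112.774904935

h′(u) = 6u² + 1
u₁ = -3 − 0.01·55 = -3.55
u₂ = -3.55 − 0.01·76.615 = -4.31615
h′(u) at (-4.31615) = 112.774904935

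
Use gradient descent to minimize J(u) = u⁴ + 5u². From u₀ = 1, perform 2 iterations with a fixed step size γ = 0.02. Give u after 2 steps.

J′(u) = 4u³ + 10u
u₁ = 1 − 0.02·14 = 0.72
u₂ = 0.72 − 0.02·8.692992 = 0.54614016

0.54614016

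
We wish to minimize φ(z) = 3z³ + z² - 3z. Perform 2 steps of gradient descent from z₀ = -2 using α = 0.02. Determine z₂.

-3.614952

φ′(z) = 9z² + 2z - 3
z₁ = -2 − 0.02·29 = -2.58
z₂ = -2.58 − 0.02·51.7476 = -3.614952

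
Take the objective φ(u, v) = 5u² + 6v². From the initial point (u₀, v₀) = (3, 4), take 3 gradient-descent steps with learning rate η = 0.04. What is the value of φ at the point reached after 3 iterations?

∇φ = (10u, 12v)
(u₁, v₁) = (3, 4) − 0.04·(30, 48) = (1.8, 2.08)
(u₂, v₂) = (1.8, 2.08) − 0.04·(18, 24.96) = (1.08, 1.0816)
(u₃, v₃) = (1.08, 1.0816) − 0.04·(10.8, 12.9792) = (0.648, 0.562432)
φ(0.648, 0.562432) = 3.997498527744

3.997498527744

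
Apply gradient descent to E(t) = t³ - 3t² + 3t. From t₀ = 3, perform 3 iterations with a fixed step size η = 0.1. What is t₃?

1.4971008

E′(t) = 3t² - 6t + 3
Step 1: E′(3) = 12; t₁ = 3 − 0.1·12 = 1.8
Step 2: E′(1.8) = 1.92; t₂ = 1.8 − 0.1·1.92 = 1.608
Step 3: E′(1.608) = 1.108992; t₃ = 1.608 − 0.1·1.108992 = 1.4971008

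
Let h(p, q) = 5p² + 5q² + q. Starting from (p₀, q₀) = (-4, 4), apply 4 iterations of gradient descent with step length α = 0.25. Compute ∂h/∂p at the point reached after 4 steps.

∇h = (10p, 10q + 1)
Step 1: at (-4, 4), ∇h = (-40, 41) → (-4, 4) − 0.25·(-40, 41) = (6, -6.25)
Step 2: at (6, -6.25), ∇h = (60, -61.5) → (6, -6.25) − 0.25·(60, -61.5) = (-9, 9.125)
Step 3: at (-9, 9.125), ∇h = (-90, 92.25) → (-9, 9.125) − 0.25·(-90, 92.25) = (13.5, -13.9375)
Step 4: at (13.5, -13.9375), ∇h = (135, -138.375) → (13.5, -13.9375) − 0.25·(135, -138.375) = (-20.25, 20.65625)
∂h/∂p at (-20.25, 20.65625) = -202.5

-202.5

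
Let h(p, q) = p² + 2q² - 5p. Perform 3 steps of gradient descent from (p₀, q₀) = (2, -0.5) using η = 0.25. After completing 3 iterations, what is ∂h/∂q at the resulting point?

0

∇h = (2p - 5, 4q)
(p₁, q₁) = (2, -0.5) − 0.25·(-1, -2) = (2.25, 0)
(p₂, q₂) = (2.25, 0) − 0.25·(-0.5, 0) = (2.375, 0)
(p₃, q₃) = (2.375, 0) − 0.25·(-0.25, 0) = (2.4375, 0)
∂h/∂q at (2.4375, 0) = 0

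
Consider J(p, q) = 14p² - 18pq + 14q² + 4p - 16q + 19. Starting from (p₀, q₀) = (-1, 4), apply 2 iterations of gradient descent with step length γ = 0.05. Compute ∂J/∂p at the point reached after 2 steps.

-175.2

∇J = (28p - 18q + 4, -18p + 28q - 16)
Step 1: at (-1, 4), ∇J = (-96, 114) → (-1, 4) − 0.05·(-96, 114) = (3.8, -1.7)
Step 2: at (3.8, -1.7), ∇J = (141, -132) → (3.8, -1.7) − 0.05·(141, -132) = (-3.25, 4.9)
∂J/∂p at (-3.25, 4.9) = -175.2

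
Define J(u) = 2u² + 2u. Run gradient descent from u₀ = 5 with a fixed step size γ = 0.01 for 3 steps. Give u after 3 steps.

J′(u) = 4u + 2
u₁ = 5 − 0.01·22 = 4.78
u₂ = 4.78 − 0.01·21.12 = 4.5688
u₃ = 4.5688 − 0.01·20.2752 = 4.366048

4.366048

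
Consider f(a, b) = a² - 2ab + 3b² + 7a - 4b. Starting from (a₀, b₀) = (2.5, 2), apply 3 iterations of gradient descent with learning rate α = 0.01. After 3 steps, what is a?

2.262984

∇f = (2a - 2b + 7, -2a + 6b - 4)
(a₁, b₁) = (2.5, 2) − 0.01·(8, 3) = (2.42, 1.97)
(a₂, b₂) = (2.42, 1.97) − 0.01·(7.9, 2.98) = (2.341, 1.9402)
(a₃, b₃) = (2.341, 1.9402) − 0.01·(7.8016, 2.9592) = (2.262984, 1.910608)
a = 2.262984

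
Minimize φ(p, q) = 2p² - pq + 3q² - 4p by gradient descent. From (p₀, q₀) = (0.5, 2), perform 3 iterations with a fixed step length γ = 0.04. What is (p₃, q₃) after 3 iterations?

(0.859712, 0.940608)

∇φ = (4p - q - 4, -p + 6q)
(p₁, q₁) = (0.5, 2) − 0.04·(-4, 11.5) = (0.66, 1.54)
(p₂, q₂) = (0.66, 1.54) − 0.04·(-2.9, 8.58) = (0.776, 1.1968)
(p₃, q₃) = (0.776, 1.1968) − 0.04·(-2.0928, 6.4048) = (0.859712, 0.940608)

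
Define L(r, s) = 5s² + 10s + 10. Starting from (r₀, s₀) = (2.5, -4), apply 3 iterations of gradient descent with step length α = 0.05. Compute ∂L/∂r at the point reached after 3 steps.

∇L = (0, 10s + 10)
Step 1: at (2.5, -4), ∇L = (0, -30) → (2.5, -4) − 0.05·(0, -30) = (2.5, -2.5)
Step 2: at (2.5, -2.5), ∇L = (0, -15) → (2.5, -2.5) − 0.05·(0, -15) = (2.5, -1.75)
Step 3: at (2.5, -1.75), ∇L = (0, -7.5) → (2.5, -1.75) − 0.05·(0, -7.5) = (2.5, -1.375)
∂L/∂r at (2.5, -1.375) = 0

0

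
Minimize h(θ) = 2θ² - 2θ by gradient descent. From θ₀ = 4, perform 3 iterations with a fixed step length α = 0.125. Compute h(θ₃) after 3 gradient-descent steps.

-0.1171875

h′(θ) = 4θ - 2
θ₁ = 4 − 0.125·14 = 2.25
θ₂ = 2.25 − 0.125·7 = 1.375
θ₃ = 1.375 − 0.125·3.5 = 0.9375
h(0.9375) = -0.1171875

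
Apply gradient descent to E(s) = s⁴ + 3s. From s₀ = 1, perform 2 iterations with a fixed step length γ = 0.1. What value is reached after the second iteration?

-0.0108

E′(s) = 4s³ + 3
Step 1: E′(1) = 7; s₁ = 1 − 0.1·7 = 0.3
Step 2: E′(0.3) = 3.108; s₂ = 0.3 − 0.1·3.108 = -0.0108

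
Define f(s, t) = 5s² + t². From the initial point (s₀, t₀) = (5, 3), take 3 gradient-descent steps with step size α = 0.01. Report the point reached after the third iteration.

∇f = (10s, 2t)
Step 1: at (5, 3), ∇f = (50, 6) → (5, 3) − 0.01·(50, 6) = (4.5, 2.94)
Step 2: at (4.5, 2.94), ∇f = (45, 5.88) → (4.5, 2.94) − 0.01·(45, 5.88) = (4.05, 2.8812)
Step 3: at (4.05, 2.8812), ∇f = (40.5, 5.7624) → (4.05, 2.8812) − 0.01·(40.5, 5.7624) = (3.645, 2.823576)

(3.645, 2.823576)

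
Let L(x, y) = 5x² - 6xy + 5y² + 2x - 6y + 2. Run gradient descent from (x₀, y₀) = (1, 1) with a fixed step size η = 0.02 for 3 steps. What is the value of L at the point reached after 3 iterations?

∇L = (10x - 6y + 2, -6x + 10y - 6)
(x₁, y₁) = (1, 1) − 0.02·(6, -2) = (0.88, 1.04)
(x₂, y₂) = (0.88, 1.04) − 0.02·(4.56, -0.88) = (0.7888, 1.0576)
(x₃, y₃) = (0.7888, 1.0576) − 0.02·(3.5424, -0.1568) = (0.717952, 1.060736)
L(0.717952, 1.060736) = 0.705222483968

0.705222483968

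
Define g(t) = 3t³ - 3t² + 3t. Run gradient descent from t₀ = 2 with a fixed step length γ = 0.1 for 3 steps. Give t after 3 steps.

-6.3945889

g′(t) = 9t² - 6t + 3
t₁ = 2 − 0.1·27 = -0.7
t₂ = -0.7 − 0.1·11.61 = -1.861
t₃ = -1.861 − 0.1·45.335889 = -6.3945889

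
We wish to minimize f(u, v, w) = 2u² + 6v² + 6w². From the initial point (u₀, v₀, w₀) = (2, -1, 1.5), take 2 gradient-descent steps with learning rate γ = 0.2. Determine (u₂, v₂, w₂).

∇f = (4u, 12v, 12w)
(u₁, v₁, w₁) = (2, -1, 1.5) − 0.2·(8, -12, 18) = (0.4, 1.4, -2.1)
(u₂, v₂, w₂) = (0.4, 1.4, -2.1) − 0.2·(1.6, 16.8, -25.2) = (0.08, -1.96, 2.94)

(0.08, -1.96, 2.94)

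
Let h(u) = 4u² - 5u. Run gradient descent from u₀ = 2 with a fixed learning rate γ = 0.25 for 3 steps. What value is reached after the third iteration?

-0.75

h′(u) = 8u - 5
u₁ = 2 − 0.25·11 = -0.75
u₂ = -0.75 − 0.25·(-11) = 2
u₃ = 2 − 0.25·11 = -0.75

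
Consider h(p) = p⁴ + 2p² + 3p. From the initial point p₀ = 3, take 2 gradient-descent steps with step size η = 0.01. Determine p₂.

1.44739068

h′(p) = 4p³ + 4p + 3
p₁ = 3 − 0.01·123 = 1.77
p₂ = 1.77 − 0.01·32.260932 = 1.44739068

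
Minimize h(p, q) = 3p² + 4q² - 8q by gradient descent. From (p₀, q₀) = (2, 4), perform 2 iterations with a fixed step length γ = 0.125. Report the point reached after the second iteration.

(0.125, 1)

∇h = (6p, 8q - 8)
(p₁, q₁) = (2, 4) − 0.125·(12, 24) = (0.5, 1)
(p₂, q₂) = (0.5, 1) − 0.125·(3, 0) = (0.125, 1)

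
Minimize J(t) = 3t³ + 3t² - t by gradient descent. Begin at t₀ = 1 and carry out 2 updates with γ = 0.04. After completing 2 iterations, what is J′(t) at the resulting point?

1.663824748544

J′(t) = 9t² + 6t - 1
t₁ = 1 − 0.04·14 = 0.44
t₂ = 0.44 − 0.04·3.3824 = 0.304704
J′(t) at (0.304704) = 1.663824748544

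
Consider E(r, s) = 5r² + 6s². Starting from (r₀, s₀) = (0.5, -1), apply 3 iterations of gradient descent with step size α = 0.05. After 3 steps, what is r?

∇E = (10r, 12s)
(r₁, s₁) = (0.5, -1) − 0.05·(5, -12) = (0.25, -0.4)
(r₂, s₂) = (0.25, -0.4) − 0.05·(2.5, -4.8) = (0.125, -0.16)
(r₃, s₃) = (0.125, -0.16) − 0.05·(1.25, -1.92) = (0.0625, -0.064)
r = 0.0625

0.0625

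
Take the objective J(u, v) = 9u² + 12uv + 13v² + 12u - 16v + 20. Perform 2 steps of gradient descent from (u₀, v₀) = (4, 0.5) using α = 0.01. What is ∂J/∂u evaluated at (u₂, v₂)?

53.388

∇J = (18u + 12v + 12, 12u + 26v - 16)
(u₁, v₁) = (4, 0.5) − 0.01·(90, 45) = (3.1, 0.05)
(u₂, v₂) = (3.1, 0.05) − 0.01·(68.4, 22.5) = (2.416, -0.175)
∂J/∂u at (2.416, -0.175) = 53.388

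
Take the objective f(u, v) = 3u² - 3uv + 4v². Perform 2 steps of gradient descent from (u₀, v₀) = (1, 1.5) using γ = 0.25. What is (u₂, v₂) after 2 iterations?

∇f = (6u - 3v, -3u + 8v)
(u₁, v₁) = (1, 1.5) − 0.25·(1.5, 9) = (0.625, -0.75)
(u₂, v₂) = (0.625, -0.75) − 0.25·(6, -7.875) = (-0.875, 1.21875)

(-0.875, 1.21875)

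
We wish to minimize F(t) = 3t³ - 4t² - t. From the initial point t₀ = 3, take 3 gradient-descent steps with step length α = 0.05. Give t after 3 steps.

0.4429952

F′(t) = 9t² - 8t - 1
Step 1: F′(3) = 56; t₁ = 3 − 0.05·56 = 0.2
Step 2: F′(0.2) = -2.24; t₂ = 0.2 − 0.05·(-2.24) = 0.312
Step 3: F′(0.312) = -2.619904; t₃ = 0.312 − 0.05·(-2.619904) = 0.4429952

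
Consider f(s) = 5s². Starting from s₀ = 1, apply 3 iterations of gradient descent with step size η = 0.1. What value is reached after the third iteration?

f′(s) = 10s
s₁ = 1 − 0.1·10 = 0
s₂ = 0 − 0.1·0 = 0
s₃ = 0 − 0.1·0 = 0

0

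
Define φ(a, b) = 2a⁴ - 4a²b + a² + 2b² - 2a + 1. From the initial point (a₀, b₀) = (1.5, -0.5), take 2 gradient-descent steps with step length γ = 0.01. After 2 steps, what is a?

0.99573632

∇φ = (8a³ - 8ab + 2a - 2, -4a² + 4b)
(a₁, b₁) = (1.5, -0.5) − 0.01·(34, -11) = (1.16, -0.39)
(a₂, b₂) = (1.16, -0.39) − 0.01·(16.426368, -6.9424) = (0.99573632, -0.320576)
a = 0.99573632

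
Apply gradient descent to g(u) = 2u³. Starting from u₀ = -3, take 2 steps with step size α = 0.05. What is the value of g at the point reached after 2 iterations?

g′(u) = 6u²
u₁ = -3 − 0.05·54 = -5.7
u₂ = -5.7 − 0.05·194.94 = -15.447
g(-15.447) = -7371.611439246

-7371.611439246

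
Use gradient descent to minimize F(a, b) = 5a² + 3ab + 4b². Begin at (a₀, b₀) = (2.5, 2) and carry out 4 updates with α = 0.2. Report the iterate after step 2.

(5.32, 3.84)

∇F = (10a + 3b, 3a + 8b)
(a₁, b₁) = (2.5, 2) − 0.2·(31, 23.5) = (-3.7, -2.7)
(a₂, b₂) = (-3.7, -2.7) − 0.2·(-45.1, -32.7) = (5.32, 3.84)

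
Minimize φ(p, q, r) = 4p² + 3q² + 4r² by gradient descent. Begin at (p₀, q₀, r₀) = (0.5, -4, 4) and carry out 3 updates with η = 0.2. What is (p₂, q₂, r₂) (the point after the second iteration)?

(0.18, -0.16, 1.44)

∇φ = (8p, 6q, 8r)
Step 1: at (0.5, -4, 4), ∇φ = (4, -24, 32) → (0.5, -4, 4) − 0.2·(4, -24, 32) = (-0.3, 0.8, -2.4)
Step 2: at (-0.3, 0.8, -2.4), ∇φ = (-2.4, 4.8, -19.2) → (-0.3, 0.8, -2.4) − 0.2·(-2.4, 4.8, -19.2) = (0.18, -0.16, 1.44)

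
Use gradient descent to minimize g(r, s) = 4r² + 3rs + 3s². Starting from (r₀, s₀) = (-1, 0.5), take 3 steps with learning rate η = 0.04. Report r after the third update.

∇g = (8r + 3s, 3r + 6s)
(r₁, s₁) = (-1, 0.5) − 0.04·(-6.5, 0) = (-0.74, 0.5)
(r₂, s₂) = (-0.74, 0.5) − 0.04·(-4.42, 0.78) = (-0.5632, 0.4688)
(r₃, s₃) = (-0.5632, 0.4688) − 0.04·(-3.0992, 1.1232) = (-0.439232, 0.423872)
r = -0.439232

-0.439232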